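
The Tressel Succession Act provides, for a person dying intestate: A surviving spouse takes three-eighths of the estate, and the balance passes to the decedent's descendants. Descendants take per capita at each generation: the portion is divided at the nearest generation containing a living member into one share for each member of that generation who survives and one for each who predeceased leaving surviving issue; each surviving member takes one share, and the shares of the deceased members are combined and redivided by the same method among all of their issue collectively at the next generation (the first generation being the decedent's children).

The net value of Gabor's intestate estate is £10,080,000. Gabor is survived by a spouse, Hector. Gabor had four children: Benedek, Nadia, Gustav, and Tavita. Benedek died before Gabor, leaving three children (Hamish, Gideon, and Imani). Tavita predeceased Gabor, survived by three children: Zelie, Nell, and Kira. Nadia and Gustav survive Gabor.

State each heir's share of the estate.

Hector: £3,780,000; Hamish: £525,000; Gideon: £525,000; Imani: £525,000; Nadia: £1,575,000; Gustav: £1,575,000; Zelie: £525,000; Nell: £525,000; Kira: £525,000

Hector takes three-eighths of £10,080,000 = £3,780,000. The remaining £6,300,000 passes to the descendants.
The descendants' portion (£6,300,000) is divided at the children's generation into 4 shares of £1,575,000. Nadia and Gustav each take £1,575,000. The 2 shares of the deceased (Benedek and Tavita) are combined into a pool of £3,150,000.
That pool (£3,150,000) is divided at the grandchildren's generation equally among Hamish, Gideon, Imani, Zelie, Nell, and Kira: £525,000 each.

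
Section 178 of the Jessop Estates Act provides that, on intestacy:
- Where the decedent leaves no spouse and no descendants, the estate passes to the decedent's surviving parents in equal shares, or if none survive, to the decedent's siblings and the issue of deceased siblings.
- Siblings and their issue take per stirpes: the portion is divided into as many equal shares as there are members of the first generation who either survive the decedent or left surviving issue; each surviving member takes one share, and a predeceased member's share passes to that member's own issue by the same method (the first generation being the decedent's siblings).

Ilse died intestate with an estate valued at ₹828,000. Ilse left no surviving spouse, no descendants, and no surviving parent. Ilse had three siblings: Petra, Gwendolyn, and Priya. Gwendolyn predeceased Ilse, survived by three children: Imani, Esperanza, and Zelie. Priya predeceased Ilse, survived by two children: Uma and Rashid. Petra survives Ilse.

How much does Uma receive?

The entire ₹828,000 passes to the siblings and their issue.
That amount (₹828,000) is divided into 3 shares of ₹276,000: Petra takes ₹276,000; Gwendolyn's ₹276,000 share passes to Gwendolyn's issue; Priya's ₹276,000 share passes to Priya's issue.
Gwendolyn's share (₹276,000) is divided into 3 shares of ₹92,000: Imani, Esperanza, and Zelie each take ₹92,000.
Priya's share (₹276,000) is divided into 2 shares of ₹138,000: Uma and Rashid each take ₹138,000.

Uma receives ₹138,000.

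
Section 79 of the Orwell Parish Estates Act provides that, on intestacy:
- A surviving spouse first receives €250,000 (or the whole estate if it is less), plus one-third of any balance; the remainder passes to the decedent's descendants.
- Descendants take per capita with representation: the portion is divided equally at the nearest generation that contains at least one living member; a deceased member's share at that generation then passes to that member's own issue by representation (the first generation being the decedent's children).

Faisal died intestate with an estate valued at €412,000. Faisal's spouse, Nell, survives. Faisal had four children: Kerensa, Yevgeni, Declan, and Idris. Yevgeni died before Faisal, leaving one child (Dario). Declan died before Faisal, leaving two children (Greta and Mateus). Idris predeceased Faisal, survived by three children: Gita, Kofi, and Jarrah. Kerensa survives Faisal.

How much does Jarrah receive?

Nell first takes €250,000, leaving a balance of €162,000. Nell then takes one-third of the balance (€54,000), for a total of €304,000. The remaining €108,000 passes to the descendants.
The descendants' portion (€108,000) is divided into 4 shares of €27,000: Kerensa takes €27,000; Yevgeni's €27,000 share passes to Yevgeni's issue; Declan's €27,000 share passes to Declan's issue; Idris's €27,000 share passes to Idris's issue.
Yevgeni's share (€27,000) passes entirely to Dario.
Declan's share (€27,000) is divided into 2 shares of €13,500: Greta and Mateus each take €13,500.
Idris's share (€27,000) is divided into 3 shares of €9,000: Gita, Kofi, and Jarrah each take €9,000.

Jarrah receives €9,000.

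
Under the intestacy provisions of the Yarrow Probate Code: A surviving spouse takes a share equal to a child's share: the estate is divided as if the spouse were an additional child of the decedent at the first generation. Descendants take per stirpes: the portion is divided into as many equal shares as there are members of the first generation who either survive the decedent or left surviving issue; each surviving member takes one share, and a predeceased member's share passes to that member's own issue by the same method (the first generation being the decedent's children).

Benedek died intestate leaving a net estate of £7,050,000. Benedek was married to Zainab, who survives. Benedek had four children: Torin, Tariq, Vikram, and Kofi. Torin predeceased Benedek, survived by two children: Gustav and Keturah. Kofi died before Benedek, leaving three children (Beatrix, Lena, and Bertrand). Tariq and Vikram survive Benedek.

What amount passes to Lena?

The spouse counts as an additional share at the children's level, so there are 5 primary shares of £1,410,000. Zainab takes one such share (£1,410,000).
The children's combined portion (£5,640,000) is divided into 4 shares of £1,410,000: Tariq and Vikram each take £1,410,000; Torin's £1,410,000 share passes to Torin's issue; Kofi's £1,410,000 share passes to Kofi's issue.
Torin's share (£1,410,000) is divided into 2 shares of £705,000: Gustav and Keturah each take £705,000.
Kofi's share (£1,410,000) is divided into 3 shares of £470,000: Beatrix, Lena, and Bertrand each take £470,000.

Lena receives £470,000.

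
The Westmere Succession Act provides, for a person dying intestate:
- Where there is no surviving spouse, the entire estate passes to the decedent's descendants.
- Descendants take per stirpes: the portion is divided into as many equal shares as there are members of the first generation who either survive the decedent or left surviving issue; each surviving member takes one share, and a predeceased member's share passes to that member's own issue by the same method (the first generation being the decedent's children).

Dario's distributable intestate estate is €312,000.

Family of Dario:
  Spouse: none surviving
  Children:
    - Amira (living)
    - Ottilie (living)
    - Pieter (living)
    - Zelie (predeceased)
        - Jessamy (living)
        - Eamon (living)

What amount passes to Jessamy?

The entire €312,000 passes to the descendants.
That amount (€312,000) is divided into 4 shares of €78,000: Amira, Ottilie, and Pieter each take €78,000; Zelie's €78,000 share passes to Zelie's issue.
Zelie's share (€78,000) is divided into 2 shares of €39,000: Jessamy and Eamon each take €39,000.

Jessamy receives €39,000.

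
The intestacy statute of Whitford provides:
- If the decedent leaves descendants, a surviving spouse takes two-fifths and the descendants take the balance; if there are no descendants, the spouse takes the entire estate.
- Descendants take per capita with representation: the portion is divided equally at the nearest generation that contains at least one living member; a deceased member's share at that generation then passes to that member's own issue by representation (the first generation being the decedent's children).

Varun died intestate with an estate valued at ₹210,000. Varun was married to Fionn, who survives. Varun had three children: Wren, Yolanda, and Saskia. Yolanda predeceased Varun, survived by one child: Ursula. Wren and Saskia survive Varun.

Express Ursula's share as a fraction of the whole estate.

Ursula receives 1/5 of the estate.

Fionn takes two-fifths of ₹210,000 = ₹84,000. The remaining ₹126,000 passes to the descendants.
The descendants' portion (₹126,000) is divided into 3 shares of ₹42,000: Wren and Saskia each take ₹42,000; Yolanda's ₹42,000 share passes to Yolanda's issue.
Yolanda's share (₹42,000) passes entirely to Ursula.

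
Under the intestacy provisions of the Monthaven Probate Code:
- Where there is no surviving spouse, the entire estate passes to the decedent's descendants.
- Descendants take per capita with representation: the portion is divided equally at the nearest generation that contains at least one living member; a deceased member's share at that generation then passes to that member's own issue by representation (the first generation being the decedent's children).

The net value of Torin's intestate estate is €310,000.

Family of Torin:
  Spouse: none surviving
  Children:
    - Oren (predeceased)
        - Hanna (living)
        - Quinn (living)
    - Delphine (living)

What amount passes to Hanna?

Hanna receives €77,500.

The entire €310,000 passes to the descendants.
That amount (€310,000) is divided into 2 shares of €155,000: Delphine takes €155,000; Oren's €155,000 share passes to Oren's issue.
Oren's share (€155,000) is divided into 2 shares of €77,500: Hanna and Quinn each take €77,500.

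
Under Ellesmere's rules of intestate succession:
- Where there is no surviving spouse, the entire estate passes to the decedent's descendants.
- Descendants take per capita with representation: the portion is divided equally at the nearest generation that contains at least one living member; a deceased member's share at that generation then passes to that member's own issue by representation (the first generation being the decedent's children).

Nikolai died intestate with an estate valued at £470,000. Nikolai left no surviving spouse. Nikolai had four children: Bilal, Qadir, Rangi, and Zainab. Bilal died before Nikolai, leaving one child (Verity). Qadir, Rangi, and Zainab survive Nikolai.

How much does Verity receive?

Verity receives £117,500.

The entire £470,000 passes to the descendants.
That amount (£470,000) is divided into 4 shares of £117,500: Qadir, Rangi, and Zainab each take £117,500; Bilal's £117,500 share passes to Bilal's issue.
Bilal's share (£117,500) passes entirely to Verity.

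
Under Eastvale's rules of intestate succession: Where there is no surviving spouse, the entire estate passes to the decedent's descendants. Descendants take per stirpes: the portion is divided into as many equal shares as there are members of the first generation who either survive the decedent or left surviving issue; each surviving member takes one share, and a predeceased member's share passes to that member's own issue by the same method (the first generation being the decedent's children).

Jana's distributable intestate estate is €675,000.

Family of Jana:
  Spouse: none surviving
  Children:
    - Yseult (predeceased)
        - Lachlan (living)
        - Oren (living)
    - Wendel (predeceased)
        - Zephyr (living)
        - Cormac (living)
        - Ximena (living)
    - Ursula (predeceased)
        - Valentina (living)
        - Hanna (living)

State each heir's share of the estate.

Lachlan: €112,500; Oren: €112,500; Zephyr: €75,000; Cormac: €75,000; Ximena: €75,000; Valentina: €112,500; Hanna: €112,500

The entire €675,000 passes to the descendants.
That amount (€675,000) is divided into 3 shares of €225,000: Yseult's €225,000 share passes to Yseult's issue; Wendel's €225,000 share passes to Wendel's issue; Ursula's €225,000 share passes to Ursula's issue.
Yseult's share (€225,000) is divided into 2 shares of €112,500: Lachlan and Oren each take €112,500.
Wendel's share (€225,000) is divided into 3 shares of €75,000: Zephyr, Cormac, and Ximena each take €75,000.
Ursula's share (€225,000) is divided into 2 shares of €112,500: Valentina and Hanna each take €112,500.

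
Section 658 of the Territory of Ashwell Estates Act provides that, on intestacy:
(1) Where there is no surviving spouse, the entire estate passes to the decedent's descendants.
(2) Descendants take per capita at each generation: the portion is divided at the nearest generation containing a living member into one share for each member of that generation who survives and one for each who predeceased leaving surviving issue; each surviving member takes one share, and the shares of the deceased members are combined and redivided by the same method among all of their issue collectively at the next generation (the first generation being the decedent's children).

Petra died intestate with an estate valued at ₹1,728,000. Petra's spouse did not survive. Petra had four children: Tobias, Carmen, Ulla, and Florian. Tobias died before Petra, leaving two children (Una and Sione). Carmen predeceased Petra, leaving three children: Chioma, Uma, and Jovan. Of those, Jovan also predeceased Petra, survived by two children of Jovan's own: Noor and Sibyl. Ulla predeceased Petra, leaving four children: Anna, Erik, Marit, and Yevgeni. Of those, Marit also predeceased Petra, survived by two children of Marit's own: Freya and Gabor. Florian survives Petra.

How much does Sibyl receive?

Sibyl receives ₹72,000.

The entire ₹1,728,000 passes to the descendants.
That amount (₹1,728,000) is divided at the children's generation into 4 shares of ₹432,000. Florian takes ₹432,000. The 3 shares of the deceased (Tobias, Carmen, and Ulla) are combined into a pool of ₹1,296,000.
That pool (₹1,296,000) is divided at the grandchildren's generation into 9 shares of ₹144,000. Una, Sione, Chioma, Uma, Anna, Erik, and Yevgeni each take ₹144,000. The 2 shares of the deceased (Jovan and Marit) are combined into a pool of ₹288,000.
That pool (₹288,000) is divided at the great-grandchildren's generation equally among Noor, Sibyl, Freya, and Gabor: ₹72,000 each.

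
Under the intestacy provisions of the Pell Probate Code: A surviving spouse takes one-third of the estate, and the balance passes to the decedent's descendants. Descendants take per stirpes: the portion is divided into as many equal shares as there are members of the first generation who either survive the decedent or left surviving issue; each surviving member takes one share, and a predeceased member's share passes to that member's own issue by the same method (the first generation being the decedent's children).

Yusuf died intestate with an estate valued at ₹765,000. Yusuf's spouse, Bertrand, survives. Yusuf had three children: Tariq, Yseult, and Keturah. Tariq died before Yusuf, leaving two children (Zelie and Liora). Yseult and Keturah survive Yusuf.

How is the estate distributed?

Bertrand: ₹255,000; Zelie: ₹85,000; Liora: ₹85,000; Yseult: ₹170,000; Keturah: ₹170,000

Bertrand takes one-third of ₹765,000 = ₹255,000. The remaining ₹510,000 passes to the descendants.
The descendants' portion (₹510,000) is divided into 3 shares of ₹170,000: Yseult and Keturah each take ₹170,000; Tariq's ₹170,000 share passes to Tariq's issue.
Tariq's share (₹170,000) is divided into 2 shares of ₹85,000: Zelie and Liora each take ₹85,000.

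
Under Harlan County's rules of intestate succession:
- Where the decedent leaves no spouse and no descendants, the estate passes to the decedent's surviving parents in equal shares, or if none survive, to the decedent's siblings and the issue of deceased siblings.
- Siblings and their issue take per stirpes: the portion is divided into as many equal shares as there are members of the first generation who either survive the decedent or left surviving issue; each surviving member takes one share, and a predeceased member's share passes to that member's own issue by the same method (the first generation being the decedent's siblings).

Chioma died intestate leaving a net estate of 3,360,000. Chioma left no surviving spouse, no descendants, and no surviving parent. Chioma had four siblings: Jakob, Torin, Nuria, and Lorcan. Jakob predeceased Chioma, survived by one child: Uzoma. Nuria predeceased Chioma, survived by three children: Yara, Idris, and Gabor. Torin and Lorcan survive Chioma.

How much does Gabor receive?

Gabor receives 280,000.

The entire 3,360,000 passes to the siblings and their issue.
That amount (3,360,000) is divided into 4 shares of 840,000: Torin and Lorcan each take 840,000; Jakob's 840,000 share passes to Jakob's issue; Nuria's 840,000 share passes to Nuria's issue.
Jakob's share (840,000) passes entirely to Uzoma.
Nuria's share (840,000) is divided into 3 shares of 280,000: Yara, Idris, and Gabor each take 280,000.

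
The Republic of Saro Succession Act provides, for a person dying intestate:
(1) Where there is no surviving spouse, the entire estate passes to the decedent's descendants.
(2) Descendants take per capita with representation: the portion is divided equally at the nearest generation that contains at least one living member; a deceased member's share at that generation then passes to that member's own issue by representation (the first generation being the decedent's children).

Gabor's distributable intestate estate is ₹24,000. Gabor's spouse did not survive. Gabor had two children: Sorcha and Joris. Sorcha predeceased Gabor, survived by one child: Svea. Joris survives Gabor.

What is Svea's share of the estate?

The entire ₹24,000 passes to the descendants.
That amount (₹24,000) is divided into 2 shares of ₹12,000: Joris takes ₹12,000; Sorcha's ₹12,000 share passes to Sorcha's issue.
Sorcha's share (₹12,000) passes entirely to Svea.

Svea receives ₹12,000.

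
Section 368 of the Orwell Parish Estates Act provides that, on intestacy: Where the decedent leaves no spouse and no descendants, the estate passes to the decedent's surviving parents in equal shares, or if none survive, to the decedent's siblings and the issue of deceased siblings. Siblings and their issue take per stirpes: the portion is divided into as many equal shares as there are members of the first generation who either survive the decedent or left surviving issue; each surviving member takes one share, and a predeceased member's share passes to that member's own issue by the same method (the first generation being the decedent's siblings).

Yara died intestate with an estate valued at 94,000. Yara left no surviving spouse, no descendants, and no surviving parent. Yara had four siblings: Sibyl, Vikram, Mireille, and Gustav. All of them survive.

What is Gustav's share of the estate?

Gustav receives 23,500.

The entire 94,000 passes to the siblings and their issue.
That amount (94,000) is divided into 4 shares of 23,500: Sibyl, Vikram, Mireille, and Gustav each take 23,500.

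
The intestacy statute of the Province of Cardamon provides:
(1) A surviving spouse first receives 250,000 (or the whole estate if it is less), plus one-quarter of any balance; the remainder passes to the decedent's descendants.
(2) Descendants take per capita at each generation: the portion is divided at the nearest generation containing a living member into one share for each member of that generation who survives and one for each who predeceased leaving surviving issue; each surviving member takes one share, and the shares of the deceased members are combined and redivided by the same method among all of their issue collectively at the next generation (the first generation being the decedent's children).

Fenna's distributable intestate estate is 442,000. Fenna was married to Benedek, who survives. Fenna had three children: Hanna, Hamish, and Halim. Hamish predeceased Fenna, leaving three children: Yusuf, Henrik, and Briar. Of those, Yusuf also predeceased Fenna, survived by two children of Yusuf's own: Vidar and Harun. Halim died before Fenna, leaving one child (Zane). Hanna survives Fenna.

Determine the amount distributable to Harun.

Harun receives 12,000.

Benedek first takes 250,000, leaving a balance of 192,000. Benedek then takes one-quarter of the balance (48,000), for a total of 298,000. The remaining 144,000 passes to the descendants.
The descendants' portion (144,000) is divided at the children's generation into 3 shares of 48,000. Hanna takes 48,000. The 2 shares of the deceased (Hamish and Halim) are combined into a pool of 96,000.
That pool (96,000) is divided at the grandchildren's generation into 4 shares of 24,000. Henrik, Briar, and Zane each take 24,000. The remaining share for the deceased Yusuf (24,000) is carried to the next generation.
That pool (24,000) is divided at the great-grandchildren's generation equally among Vidar and Harun: 12,000 each.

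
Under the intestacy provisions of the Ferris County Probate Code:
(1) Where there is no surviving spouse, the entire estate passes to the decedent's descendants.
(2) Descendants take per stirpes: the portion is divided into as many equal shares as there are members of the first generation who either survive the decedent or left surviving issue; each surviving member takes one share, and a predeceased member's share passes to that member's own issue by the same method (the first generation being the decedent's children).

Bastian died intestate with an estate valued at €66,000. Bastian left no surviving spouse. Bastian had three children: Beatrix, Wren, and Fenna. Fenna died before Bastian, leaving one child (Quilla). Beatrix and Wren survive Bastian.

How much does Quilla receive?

Quilla receives €22,000.

The entire €66,000 passes to the descendants.
That amount (€66,000) is divided into 3 shares of €22,000: Beatrix and Wren each take €22,000; Fenna's €22,000 share passes to Fenna's issue.
Fenna's share (€22,000) passes entirely to Quilla.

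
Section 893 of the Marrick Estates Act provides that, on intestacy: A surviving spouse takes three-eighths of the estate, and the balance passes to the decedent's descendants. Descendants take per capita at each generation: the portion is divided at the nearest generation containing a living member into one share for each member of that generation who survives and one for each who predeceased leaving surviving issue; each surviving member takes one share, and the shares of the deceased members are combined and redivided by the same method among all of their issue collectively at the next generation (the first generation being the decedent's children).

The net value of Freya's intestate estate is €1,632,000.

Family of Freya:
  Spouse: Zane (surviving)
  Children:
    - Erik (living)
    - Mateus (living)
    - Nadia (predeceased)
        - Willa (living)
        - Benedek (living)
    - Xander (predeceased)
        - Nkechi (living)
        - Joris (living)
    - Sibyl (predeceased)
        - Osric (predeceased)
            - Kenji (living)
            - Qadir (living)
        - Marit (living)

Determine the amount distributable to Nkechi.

Zane takes three-eighths of €1,632,000 = €612,000. The remaining €1,020,000 passes to the descendants.
The descendants' portion (€1,020,000) is divided at the children's generation into 5 shares of €204,000. Erik and Mateus each take €204,000. The 3 shares of the deceased (Nadia, Xander, and Sibyl) are combined into a pool of €612,000.
That pool (€612,000) is divided at the grandchildren's generation into 6 shares of €102,000. Willa, Benedek, Nkechi, Joris, and Marit each take €102,000. The remaining share for the deceased Osric (€102,000) is carried to the next generation.
That pool (€102,000) is divided at the great-grandchildren's generation equally among Kenji and Qadir: €51,000 each.

Nkechi receives €102,000.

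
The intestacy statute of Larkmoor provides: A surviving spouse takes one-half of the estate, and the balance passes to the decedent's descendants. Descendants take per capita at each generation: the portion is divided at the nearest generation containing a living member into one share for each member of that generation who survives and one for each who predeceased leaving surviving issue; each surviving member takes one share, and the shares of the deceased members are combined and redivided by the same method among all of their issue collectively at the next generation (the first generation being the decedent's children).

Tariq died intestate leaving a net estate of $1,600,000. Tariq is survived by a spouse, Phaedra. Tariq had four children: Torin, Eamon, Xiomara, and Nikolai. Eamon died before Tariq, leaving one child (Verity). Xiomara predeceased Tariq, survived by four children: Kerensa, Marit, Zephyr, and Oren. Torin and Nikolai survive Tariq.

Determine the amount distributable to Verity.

Verity receives $80,000.

Phaedra takes one-half of $1,600,000 = $800,000. The remaining $800,000 passes to the descendants.
The descendants' portion ($800,000) is divided at the children's generation into 4 shares of $200,000. Torin and Nikolai each take $200,000. The 2 shares of the deceased (Eamon and Xiomara) are combined into a pool of $400,000.
That pool ($400,000) is divided at the grandchildren's generation equally among Verity, Kerensa, Marit, Zephyr, and Oren: $80,000 each.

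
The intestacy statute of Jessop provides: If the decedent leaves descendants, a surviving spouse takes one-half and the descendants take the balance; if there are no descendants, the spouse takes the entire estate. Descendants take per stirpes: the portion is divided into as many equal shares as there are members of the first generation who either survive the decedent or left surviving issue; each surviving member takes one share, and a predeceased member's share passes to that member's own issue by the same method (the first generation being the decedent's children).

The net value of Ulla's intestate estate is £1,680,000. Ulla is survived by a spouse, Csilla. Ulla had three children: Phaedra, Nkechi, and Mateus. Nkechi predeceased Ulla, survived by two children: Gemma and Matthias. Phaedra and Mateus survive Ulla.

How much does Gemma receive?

Gemma receives £140,000.

Csilla takes one-half of £1,680,000 = £840,000. The remaining £840,000 passes to the descendants.
The descendants' portion (£840,000) is divided into 3 shares of £280,000: Phaedra and Mateus each take £280,000; Nkechi's £280,000 share passes to Nkechi's issue.
Nkechi's share (£280,000) is divided into 2 shares of £140,000: Gemma and Matthias each take £140,000.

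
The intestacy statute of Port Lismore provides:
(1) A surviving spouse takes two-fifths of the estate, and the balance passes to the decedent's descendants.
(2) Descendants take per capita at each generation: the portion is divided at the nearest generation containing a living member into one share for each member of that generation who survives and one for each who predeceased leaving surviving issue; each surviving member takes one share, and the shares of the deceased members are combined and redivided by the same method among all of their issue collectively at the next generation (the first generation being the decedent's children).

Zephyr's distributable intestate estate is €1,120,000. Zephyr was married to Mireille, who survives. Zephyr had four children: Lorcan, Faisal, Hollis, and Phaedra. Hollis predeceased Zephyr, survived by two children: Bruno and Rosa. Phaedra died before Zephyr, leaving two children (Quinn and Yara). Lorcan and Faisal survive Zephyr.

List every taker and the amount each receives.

Mireille: €448,000; Lorcan: €168,000; Faisal: €168,000; Bruno: €84,000; Rosa: €84,000; Quinn: €84,000; Yara: €84,000

Mireille takes two-fifths of €1,120,000 = €448,000. The remaining €672,000 passes to the descendants.
The descendants' portion (€672,000) is divided at the children's generation into 4 shares of €168,000. Lorcan and Faisal each take €168,000. The 2 shares of the deceased (Hollis and Phaedra) are combined into a pool of €336,000.
That pool (€336,000) is divided at the grandchildren's generation equally among Bruno, Rosa, Quinn, and Yara: €84,000 each.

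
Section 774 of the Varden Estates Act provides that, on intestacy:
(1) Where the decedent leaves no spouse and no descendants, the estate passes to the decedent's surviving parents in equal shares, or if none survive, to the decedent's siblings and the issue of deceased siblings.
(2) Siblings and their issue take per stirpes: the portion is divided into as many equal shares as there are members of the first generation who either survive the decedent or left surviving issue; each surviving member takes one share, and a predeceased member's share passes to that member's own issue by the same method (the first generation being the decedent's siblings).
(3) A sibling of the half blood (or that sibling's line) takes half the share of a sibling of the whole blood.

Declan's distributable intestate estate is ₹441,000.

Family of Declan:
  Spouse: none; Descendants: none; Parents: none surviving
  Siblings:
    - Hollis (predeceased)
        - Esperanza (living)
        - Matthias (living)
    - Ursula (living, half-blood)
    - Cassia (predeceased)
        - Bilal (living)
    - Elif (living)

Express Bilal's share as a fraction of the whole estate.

Bilal receives 2/7 of the estate.

The entire ₹441,000 passes to the siblings and their issue.
Counting each half-blood sibling's line as half a unit, there are 7/2 units in ₹441,000, so one unit is ₹126,000. Whole-blood lines (Hollis, Cassia, and Elif) take ₹126,000 each; half-blood lines (Ursula) take ₹63,000 each.
Hollis's share (₹126,000) is divided into 2 shares of ₹63,000: Esperanza and Matthias each take ₹63,000.
Cassia's share (₹126,000) passes entirely to Bilal.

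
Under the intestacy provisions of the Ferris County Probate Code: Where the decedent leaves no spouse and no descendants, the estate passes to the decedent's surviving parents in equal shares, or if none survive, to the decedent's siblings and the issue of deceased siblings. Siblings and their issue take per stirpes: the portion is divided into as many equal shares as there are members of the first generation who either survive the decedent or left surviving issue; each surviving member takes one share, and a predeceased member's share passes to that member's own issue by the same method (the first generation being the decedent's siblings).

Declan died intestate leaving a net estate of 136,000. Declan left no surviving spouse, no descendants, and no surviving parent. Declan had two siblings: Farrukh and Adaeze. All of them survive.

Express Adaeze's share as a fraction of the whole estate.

The entire 136,000 passes to the siblings and their issue.
That amount (136,000) is divided into 2 shares of 68,000: Farrukh and Adaeze each take 68,000.

Adaeze receives 1/2 of the estate.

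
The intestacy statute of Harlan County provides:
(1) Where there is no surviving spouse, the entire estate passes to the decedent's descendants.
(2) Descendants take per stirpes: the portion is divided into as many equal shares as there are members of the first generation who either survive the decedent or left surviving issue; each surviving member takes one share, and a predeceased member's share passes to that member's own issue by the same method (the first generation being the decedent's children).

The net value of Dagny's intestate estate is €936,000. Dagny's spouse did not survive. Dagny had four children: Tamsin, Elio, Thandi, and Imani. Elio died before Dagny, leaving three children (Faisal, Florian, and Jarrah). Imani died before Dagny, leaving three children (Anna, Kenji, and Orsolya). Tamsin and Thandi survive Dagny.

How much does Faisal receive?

The entire €936,000 passes to the descendants.
That amount (€936,000) is divided into 4 shares of €234,000: Tamsin and Thandi each take €234,000; Elio's €234,000 share passes to Elio's issue; Imani's €234,000 share passes to Imani's issue.
Elio's share (€234,000) is divided into 3 shares of €78,000: Faisal, Florian, and Jarrah each take €78,000.
Imani's share (€234,000) is divided into 3 shares of €78,000: Anna, Kenji, and Orsolya each take €78,000.

Faisal receives €78,000.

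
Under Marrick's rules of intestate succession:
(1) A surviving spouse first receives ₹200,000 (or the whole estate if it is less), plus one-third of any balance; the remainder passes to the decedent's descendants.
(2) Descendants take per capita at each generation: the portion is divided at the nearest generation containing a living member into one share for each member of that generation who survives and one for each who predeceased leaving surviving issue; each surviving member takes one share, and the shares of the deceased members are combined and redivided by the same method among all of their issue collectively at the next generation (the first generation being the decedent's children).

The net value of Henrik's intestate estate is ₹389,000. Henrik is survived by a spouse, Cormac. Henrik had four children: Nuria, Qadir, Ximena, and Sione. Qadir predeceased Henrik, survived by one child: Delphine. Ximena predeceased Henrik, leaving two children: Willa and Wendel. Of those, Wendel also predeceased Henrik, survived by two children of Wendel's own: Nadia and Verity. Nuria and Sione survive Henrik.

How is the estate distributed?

Cormac: ₹263,000; Nuria: ₹31,500; Delphine: ₹21,000; Willa: ₹21,000; Nadia: ₹10,500; Verity: ₹10,500; Sione: ₹31,500

Cormac first takes ₹200,000, leaving a balance of ₹189,000. Cormac then takes one-third of the balance (₹63,000), for a total of ₹263,000. The remaining ₹126,000 passes to the descendants.
The descendants' portion (₹126,000) is divided at the children's generation into 4 shares of ₹31,500. Nuria and Sione each take ₹31,500. The 2 shares of the deceased (Qadir and Ximena) are combined into a pool of ₹63,000.
That pool (₹63,000) is divided at the grandchildren's generation into 3 shares of ₹21,000. Delphine and Willa each take ₹21,000. The remaining share for the deceased Wendel (₹21,000) is carried to the next generation.
That pool (₹21,000) is divided at the great-grandchildren's generation equally among Nadia and Verity: ₹10,500 each.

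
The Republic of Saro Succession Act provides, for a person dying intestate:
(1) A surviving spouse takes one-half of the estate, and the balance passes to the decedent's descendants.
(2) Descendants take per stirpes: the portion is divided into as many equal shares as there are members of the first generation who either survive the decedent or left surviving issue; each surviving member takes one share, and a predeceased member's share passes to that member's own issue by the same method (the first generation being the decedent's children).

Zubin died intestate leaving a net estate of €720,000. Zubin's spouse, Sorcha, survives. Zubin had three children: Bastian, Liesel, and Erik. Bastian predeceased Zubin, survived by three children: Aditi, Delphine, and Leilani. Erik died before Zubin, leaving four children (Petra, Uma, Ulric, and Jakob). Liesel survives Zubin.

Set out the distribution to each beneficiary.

Sorcha takes one-half of €720,000 = €360,000. The remaining €360,000 passes to the descendants.
The descendants' portion (€360,000) is divided into 3 shares of €120,000: Liesel takes €120,000; Bastian's €120,000 share passes to Bastian's issue; Erik's €120,000 share passes to Erik's issue.
Bastian's share (€120,000) is divided into 3 shares of €40,000: Aditi, Delphine, and Leilani each take €40,000.
Erik's share (€120,000) is divided into 4 shares of €30,000: Petra, Uma, Ulric, and Jakob each take €30,000.

Sorcha: €360,000; Aditi: €40,000; Delphine: €40,000; Leilani: €40,000; Liesel: €120,000; Petra: €30,000; Uma: €30,000; Ulric: €30,000; Jakob: €30,000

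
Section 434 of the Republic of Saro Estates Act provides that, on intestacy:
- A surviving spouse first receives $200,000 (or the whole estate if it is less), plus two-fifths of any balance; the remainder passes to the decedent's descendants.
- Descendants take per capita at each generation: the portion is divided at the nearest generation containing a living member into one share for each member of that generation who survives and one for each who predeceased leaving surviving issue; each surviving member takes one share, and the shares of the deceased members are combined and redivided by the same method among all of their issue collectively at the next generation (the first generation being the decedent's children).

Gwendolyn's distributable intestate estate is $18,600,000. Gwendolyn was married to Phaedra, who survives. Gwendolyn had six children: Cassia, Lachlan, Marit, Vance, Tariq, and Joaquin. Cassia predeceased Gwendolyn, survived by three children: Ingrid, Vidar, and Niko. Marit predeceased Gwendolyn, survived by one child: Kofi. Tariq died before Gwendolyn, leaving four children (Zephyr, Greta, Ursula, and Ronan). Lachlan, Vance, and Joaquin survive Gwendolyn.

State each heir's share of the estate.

Phaedra first takes $200,000, leaving a balance of $18,400,000. Phaedra then takes two-fifths of the balance ($7,360,000), for a total of $7,560,000. The remaining $11,040,000 passes to the descendants.
The descendants' portion ($11,040,000) is divided at the children's generation into 6 shares of $1,840,000. Lachlan, Vance, and Joaquin each take $1,840,000. The 3 shares of the deceased (Cassia, Marit, and Tariq) are combined into a pool of $5,520,000.
That pool ($5,520,000) is divided at the grandchildren's generation equally among Ingrid, Vidar, Niko, Kofi, Zephyr, Greta, Ursula, and Ronan: $690,000 each.

Phaedra: $7,560,000; Ingrid: $690,000; Vidar: $690,000; Niko: $690,000; Lachlan: $1,840,000; Kofi: $690,000; Vance: $1,840,000; Zephyr: $690,000; Greta: $690,000; Ursula: $690,000; Ronan: $690,000; Joaquin: $1,840,000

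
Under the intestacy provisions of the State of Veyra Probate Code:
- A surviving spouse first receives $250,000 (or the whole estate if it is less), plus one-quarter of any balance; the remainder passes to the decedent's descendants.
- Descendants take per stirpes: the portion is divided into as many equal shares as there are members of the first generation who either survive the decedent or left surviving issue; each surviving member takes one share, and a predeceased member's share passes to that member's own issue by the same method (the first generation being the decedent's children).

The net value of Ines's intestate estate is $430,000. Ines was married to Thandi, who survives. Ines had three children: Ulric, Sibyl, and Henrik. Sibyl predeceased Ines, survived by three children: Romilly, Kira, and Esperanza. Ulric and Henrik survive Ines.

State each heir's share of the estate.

Thandi first takes $250,000, leaving a balance of $180,000. Thandi then takes one-quarter of the balance ($45,000), for a total of $295,000. The remaining $135,000 passes to the descendants.
The descendants' portion ($135,000) is divided into 3 shares of $45,000: Ulric and Henrik each take $45,000; Sibyl's $45,000 share passes to Sibyl's issue.
Sibyl's share ($45,000) is divided into 3 shares of $15,000: Romilly, Kira, and Esperanza each take $15,000.

Thandi: $295,000; Ulric: $45,000; Romilly: $15,000; Kira: $15,000; Esperanza: $15,000; Henrik: $45,000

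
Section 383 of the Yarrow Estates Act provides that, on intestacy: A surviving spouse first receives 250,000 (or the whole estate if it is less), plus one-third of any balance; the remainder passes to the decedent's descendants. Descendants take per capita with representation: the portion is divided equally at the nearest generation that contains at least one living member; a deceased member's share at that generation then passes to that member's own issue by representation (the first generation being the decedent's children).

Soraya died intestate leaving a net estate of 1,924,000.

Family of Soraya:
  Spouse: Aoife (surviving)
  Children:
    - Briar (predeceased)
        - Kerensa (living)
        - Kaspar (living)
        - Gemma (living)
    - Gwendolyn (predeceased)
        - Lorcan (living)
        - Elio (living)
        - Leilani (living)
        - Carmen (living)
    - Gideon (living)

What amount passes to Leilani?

Aoife first takes 250,000, leaving a balance of 1,674,000. Aoife then takes one-third of the balance (558,000), for a total of 808,000. The remaining 1,116,000 passes to the descendants.
The descendants' portion (1,116,000) is divided into 3 shares of 372,000: Gideon takes 372,000; Briar's 372,000 share passes to Briar's issue; Gwendolyn's 372,000 share passes to Gwendolyn's issue.
Briar's share (372,000) is divided into 3 shares of 124,000: Kerensa, Kaspar, and Gemma each take 124,000.
Gwendolyn's share (372,000) is divided into 4 shares of 93,000: Lorcan, Elio, Leilani, and Carmen each take 93,000.

Leilani receives 93,000.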